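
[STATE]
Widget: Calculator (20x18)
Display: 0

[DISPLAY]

                   0
┌───┬───┬───┬───┐   
│ 7 │ 8 │ 9 │ ÷ │   
├───┼───┼───┼───┤   
│ 4 │ 5 │ 6 │ × │   
├───┼───┼───┼───┤   
│ 1 │ 2 │ 3 │ - │   
├───┼───┼───┼───┤   
│ 0 │ . │ = │ + │   
├───┼───┼───┼───┤   
│ C │ MC│ MR│ M+│   
└───┴───┴───┴───┘   
                    
                    
                    
                    
                    
                    


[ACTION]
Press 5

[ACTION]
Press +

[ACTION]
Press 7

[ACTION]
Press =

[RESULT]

                  12
┌───┬───┬───┬───┐   
│ 7 │ 8 │ 9 │ ÷ │   
├───┼───┼───┼───┤   
│ 4 │ 5 │ 6 │ × │   
├───┼───┼───┼───┤   
│ 1 │ 2 │ 3 │ - │   
├───┼───┼───┼───┤   
│ 0 │ . │ = │ + │   
├───┼───┼───┼───┤   
│ C │ MC│ MR│ M+│   
└───┴───┴───┴───┘   
                    
                    
                    
                    
                    
                    


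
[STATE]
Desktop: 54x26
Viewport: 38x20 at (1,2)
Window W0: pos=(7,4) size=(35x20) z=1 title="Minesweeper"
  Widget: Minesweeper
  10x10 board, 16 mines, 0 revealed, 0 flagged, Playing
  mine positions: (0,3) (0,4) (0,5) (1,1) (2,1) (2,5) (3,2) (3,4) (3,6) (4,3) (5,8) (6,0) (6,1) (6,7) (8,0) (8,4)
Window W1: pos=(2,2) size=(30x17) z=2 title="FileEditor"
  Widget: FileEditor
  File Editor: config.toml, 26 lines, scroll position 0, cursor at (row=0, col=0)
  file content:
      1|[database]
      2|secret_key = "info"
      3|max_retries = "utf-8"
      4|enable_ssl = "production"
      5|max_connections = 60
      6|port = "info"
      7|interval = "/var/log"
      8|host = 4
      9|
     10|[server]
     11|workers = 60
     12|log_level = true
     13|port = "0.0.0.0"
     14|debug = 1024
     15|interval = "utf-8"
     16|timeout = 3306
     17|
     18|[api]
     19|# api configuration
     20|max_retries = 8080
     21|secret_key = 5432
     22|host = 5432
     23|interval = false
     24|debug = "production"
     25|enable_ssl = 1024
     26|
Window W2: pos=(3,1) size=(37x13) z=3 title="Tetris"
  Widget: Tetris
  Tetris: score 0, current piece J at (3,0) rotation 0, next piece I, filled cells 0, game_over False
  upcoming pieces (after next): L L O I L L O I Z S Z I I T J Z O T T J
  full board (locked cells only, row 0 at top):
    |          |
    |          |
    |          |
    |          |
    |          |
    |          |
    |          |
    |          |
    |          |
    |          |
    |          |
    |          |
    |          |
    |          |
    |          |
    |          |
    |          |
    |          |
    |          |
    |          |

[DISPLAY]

 ┏┃ Tetris                            
 ┃┠───────────────────────────────────
 ┠┃          │Next:                   
 ┃┃          │████                    
 ┃┃          │                        
 ┃┃          │                        
 ┃┃          │                        
 ┃┃          │                        
 ┃┃          │Score:                  
 ┃┃          │0                       
 ┃┃          │                        
 ┃┗━━━━━━━━━━━━━━━━━━━━━━━━━━━━━━━━━━━
 ┃[server]                   ░┃       
 ┃workers = 60               ░┃       
 ┃log_level = true           ░┃       
 ┃port = "0.0.0.0"           ▼┃       
 ┗━━━━━━━━━━━━━━━━━━━━━━━━━━━━┛       
      ┃                               
      ┃                               
      ┃                               


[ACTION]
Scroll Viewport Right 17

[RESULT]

                       ┃              
───────────────────────┨              
ext:                   ┃━┓            
███                    ┃ ┃            
                       ┃─┨            
                       ┃ ┃            
                       ┃ ┃            
                       ┃ ┃            
core:                  ┃ ┃            
                       ┃ ┃            
                       ┃ ┃            
━━━━━━━━━━━━━━━━━━━━━━━┛ ┃            
              ░┃         ┃            
              ░┃         ┃            
rue           ░┃         ┃            
.0"           ▼┃         ┃            
━━━━━━━━━━━━━━━┛         ┃            
                         ┃            
                         ┃            
                         ┃            


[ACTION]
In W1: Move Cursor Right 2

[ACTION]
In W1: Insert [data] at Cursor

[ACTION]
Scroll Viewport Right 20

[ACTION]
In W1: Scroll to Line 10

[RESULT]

                       ┃              
───────────────────────┨              
ext:                   ┃━┓            
███                    ┃ ┃            
                       ┃─┨            
                       ┃ ┃            
                       ┃ ┃            
                       ┃ ┃            
core:                  ┃ ┃            
                       ┃ ┃            
                       ┃ ┃            
━━━━━━━━━━━━━━━━━━━━━━━┛ ┃            
ration        ░┃         ┃            
 8080         ░┃         ┃            
5432          ░┃         ┃            
              ▼┃         ┃            
━━━━━━━━━━━━━━━┛         ┃            
                         ┃            
                         ┃            
                         ┃            


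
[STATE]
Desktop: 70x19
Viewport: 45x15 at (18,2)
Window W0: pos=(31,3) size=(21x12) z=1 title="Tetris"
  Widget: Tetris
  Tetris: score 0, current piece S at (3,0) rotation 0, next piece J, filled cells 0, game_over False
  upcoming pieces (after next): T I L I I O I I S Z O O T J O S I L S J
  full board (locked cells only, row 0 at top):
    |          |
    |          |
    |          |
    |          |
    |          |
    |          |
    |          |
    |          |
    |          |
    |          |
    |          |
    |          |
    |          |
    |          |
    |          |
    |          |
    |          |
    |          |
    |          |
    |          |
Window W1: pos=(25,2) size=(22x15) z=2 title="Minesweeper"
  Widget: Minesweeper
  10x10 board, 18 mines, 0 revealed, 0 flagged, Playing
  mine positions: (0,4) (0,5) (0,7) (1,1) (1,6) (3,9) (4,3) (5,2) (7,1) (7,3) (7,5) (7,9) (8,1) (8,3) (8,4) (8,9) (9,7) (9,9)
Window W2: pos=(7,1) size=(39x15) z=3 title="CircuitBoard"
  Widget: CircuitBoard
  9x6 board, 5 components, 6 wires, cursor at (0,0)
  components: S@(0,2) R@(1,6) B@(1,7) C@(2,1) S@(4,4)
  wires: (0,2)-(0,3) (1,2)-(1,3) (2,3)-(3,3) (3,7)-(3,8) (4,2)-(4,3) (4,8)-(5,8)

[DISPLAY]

ard                        ┃┓                
───────────────────────────┨┃━━━━┓           
 4 5 6 7 8                 ┃┨    ┃           
  S ─ ·                    ┃┃────┨           
                           ┃┃:   ┃           
  · ─ ·           R   B    ┃┃    ┃           
                           ┃┃    ┃           
      ·                    ┃┃    ┃           
      │                    ┃┃    ┃           
      ·               · ─ ·┃┃    ┃           
                           ┃┃e:  ┃           
  · ─ ·   S               ·┃┃    ┃           
                          │┃┃━━━━┛           
━━━━━━━━━━━━━━━━━━━━━━━━━━━┛┃                
       ┗━━━━━━━━━━━━━━━━━━━━┛                


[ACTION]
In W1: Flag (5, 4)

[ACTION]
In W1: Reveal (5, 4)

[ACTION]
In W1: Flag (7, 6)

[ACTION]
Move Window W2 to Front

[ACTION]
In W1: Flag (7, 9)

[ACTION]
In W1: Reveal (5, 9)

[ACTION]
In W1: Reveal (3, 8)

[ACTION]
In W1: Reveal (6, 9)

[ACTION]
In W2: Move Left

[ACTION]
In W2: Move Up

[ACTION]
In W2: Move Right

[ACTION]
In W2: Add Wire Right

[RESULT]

ard                        ┃┓                
───────────────────────────┨┃━━━━┓           
 4 5 6 7 8                 ┃┨    ┃           
─ S ─ ·                    ┃┃────┨           
                           ┃┃:   ┃           
  · ─ ·           R   B    ┃┃    ┃           
                           ┃┃    ┃           
      ·                    ┃┃    ┃           
      │                    ┃┃    ┃           
      ·               · ─ ·┃┃    ┃           
                           ┃┃e:  ┃           
  · ─ ·   S               ·┃┃    ┃           
                          │┃┃━━━━┛           
━━━━━━━━━━━━━━━━━━━━━━━━━━━┛┃                
       ┗━━━━━━━━━━━━━━━━━━━━┛                


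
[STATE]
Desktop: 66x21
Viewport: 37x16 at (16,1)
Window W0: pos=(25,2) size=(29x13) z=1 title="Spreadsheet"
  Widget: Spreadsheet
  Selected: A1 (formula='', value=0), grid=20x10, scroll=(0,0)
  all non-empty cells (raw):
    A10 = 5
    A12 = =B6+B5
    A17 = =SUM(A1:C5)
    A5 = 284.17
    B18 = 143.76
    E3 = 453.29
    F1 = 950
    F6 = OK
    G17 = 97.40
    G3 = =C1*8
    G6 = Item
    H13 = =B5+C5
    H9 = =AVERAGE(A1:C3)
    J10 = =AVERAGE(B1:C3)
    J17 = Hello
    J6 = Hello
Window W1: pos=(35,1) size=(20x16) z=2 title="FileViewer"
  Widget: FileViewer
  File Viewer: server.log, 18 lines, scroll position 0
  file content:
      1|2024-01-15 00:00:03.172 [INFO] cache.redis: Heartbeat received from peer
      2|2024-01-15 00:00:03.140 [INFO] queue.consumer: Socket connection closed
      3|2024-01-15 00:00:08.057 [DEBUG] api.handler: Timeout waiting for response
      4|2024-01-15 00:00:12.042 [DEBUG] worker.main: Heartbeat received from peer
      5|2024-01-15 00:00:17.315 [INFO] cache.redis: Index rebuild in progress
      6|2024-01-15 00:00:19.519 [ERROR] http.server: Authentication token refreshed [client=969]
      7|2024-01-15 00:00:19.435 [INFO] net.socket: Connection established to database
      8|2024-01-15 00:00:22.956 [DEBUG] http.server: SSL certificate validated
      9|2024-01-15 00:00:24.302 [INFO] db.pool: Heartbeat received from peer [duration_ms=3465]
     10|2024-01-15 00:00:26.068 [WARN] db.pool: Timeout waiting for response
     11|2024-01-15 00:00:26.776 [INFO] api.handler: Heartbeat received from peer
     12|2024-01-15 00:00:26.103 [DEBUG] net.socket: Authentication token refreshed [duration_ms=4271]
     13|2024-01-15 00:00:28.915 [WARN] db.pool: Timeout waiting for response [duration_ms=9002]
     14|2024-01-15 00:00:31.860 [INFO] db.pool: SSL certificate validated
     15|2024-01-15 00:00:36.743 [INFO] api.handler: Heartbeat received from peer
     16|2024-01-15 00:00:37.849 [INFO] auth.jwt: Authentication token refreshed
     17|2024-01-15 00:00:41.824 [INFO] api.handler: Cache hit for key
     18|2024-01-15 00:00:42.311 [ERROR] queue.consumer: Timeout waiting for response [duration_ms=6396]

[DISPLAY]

                   ┏━━━━━━━━━━━━━━━━━
         ┏━━━━━━━━━┃ FileViewer      
         ┃ Spreadsh┠─────────────────
         ┠─────────┃2024-01-15 00:00:
         ┃A1:      ┃2024-01-15 00:00:
         ┃       A ┃2024-01-15 00:00:
         ┃---------┃2024-01-15 00:00:
         ┃  1      ┃2024-01-15 00:00:
         ┃  2      ┃2024-01-15 00:00:
         ┃  3      ┃2024-01-15 00:00:
         ┃  4      ┃2024-01-15 00:00:
         ┃  5   284┃2024-01-15 00:00:
         ┃  6      ┃2024-01-15 00:00:
         ┗━━━━━━━━━┃2024-01-15 00:00:
                   ┃2024-01-15 00:00:
                   ┗━━━━━━━━━━━━━━━━━


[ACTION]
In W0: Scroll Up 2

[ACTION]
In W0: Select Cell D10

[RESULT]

                   ┏━━━━━━━━━━━━━━━━━
         ┏━━━━━━━━━┃ FileViewer      
         ┃ Spreadsh┠─────────────────
         ┠─────────┃2024-01-15 00:00:
         ┃D10:     ┃2024-01-15 00:00:
         ┃       A ┃2024-01-15 00:00:
         ┃---------┃2024-01-15 00:00:
         ┃  1      ┃2024-01-15 00:00:
         ┃  2      ┃2024-01-15 00:00:
         ┃  3      ┃2024-01-15 00:00:
         ┃  4      ┃2024-01-15 00:00:
         ┃  5   284┃2024-01-15 00:00:
         ┃  6      ┃2024-01-15 00:00:
         ┗━━━━━━━━━┃2024-01-15 00:00:
                   ┃2024-01-15 00:00:
                   ┗━━━━━━━━━━━━━━━━━


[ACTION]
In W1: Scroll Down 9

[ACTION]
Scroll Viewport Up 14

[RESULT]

                                     
                   ┏━━━━━━━━━━━━━━━━━
         ┏━━━━━━━━━┃ FileViewer      
         ┃ Spreadsh┠─────────────────
         ┠─────────┃2024-01-15 00:00:
         ┃D10:     ┃2024-01-15 00:00:
         ┃       A ┃2024-01-15 00:00:
         ┃---------┃2024-01-15 00:00:
         ┃  1      ┃2024-01-15 00:00:
         ┃  2      ┃2024-01-15 00:00:
         ┃  3      ┃2024-01-15 00:00:
         ┃  4      ┃2024-01-15 00:00:
         ┃  5   284┃2024-01-15 00:00:
         ┃  6      ┃2024-01-15 00:00:
         ┗━━━━━━━━━┃2024-01-15 00:00:
                   ┃2024-01-15 00:00:


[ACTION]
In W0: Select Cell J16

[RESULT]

                                     
                   ┏━━━━━━━━━━━━━━━━━
         ┏━━━━━━━━━┃ FileViewer      
         ┃ Spreadsh┠─────────────────
         ┠─────────┃2024-01-15 00:00:
         ┃J16:     ┃2024-01-15 00:00:
         ┃       A ┃2024-01-15 00:00:
         ┃---------┃2024-01-15 00:00:
         ┃  1      ┃2024-01-15 00:00:
         ┃  2      ┃2024-01-15 00:00:
         ┃  3      ┃2024-01-15 00:00:
         ┃  4      ┃2024-01-15 00:00:
         ┃  5   284┃2024-01-15 00:00:
         ┃  6      ┃2024-01-15 00:00:
         ┗━━━━━━━━━┃2024-01-15 00:00:
                   ┃2024-01-15 00:00:


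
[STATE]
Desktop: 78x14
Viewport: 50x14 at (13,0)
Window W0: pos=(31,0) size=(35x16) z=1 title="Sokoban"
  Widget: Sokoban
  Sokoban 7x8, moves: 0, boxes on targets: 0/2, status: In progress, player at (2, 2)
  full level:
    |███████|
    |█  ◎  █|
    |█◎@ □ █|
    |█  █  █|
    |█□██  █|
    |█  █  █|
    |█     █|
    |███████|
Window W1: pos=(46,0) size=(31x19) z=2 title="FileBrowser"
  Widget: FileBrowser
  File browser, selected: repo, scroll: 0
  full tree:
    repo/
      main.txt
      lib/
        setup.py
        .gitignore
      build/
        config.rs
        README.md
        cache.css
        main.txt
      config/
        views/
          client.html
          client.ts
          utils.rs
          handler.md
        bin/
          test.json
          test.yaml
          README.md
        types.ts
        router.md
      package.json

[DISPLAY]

                  ┏━━━━━━━━━━━━━━┏━━━━━━━━━━━━━━━━
                  ┃ Sokoban      ┃ FileBrowser    
                  ┠──────────────┠────────────────
                  ┃███████       ┃> [-] repo/     
                  ┃█  ◎  █       ┃    main.txt    
                  ┃█◎@ □ █       ┃    [+] lib/    
                  ┃█  █  █       ┃    [+] build/  
                  ┃█□██  █       ┃    [+] config/ 
                  ┃█  █  █       ┃    package.json
                  ┃█     █       ┃                
                  ┃███████       ┃                
                  ┃Moves: 0  0/2 ┃                
                  ┃              ┃                
                  ┃              ┃                


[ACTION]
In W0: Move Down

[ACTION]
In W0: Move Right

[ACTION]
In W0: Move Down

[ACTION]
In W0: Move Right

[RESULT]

                  ┏━━━━━━━━━━━━━━┏━━━━━━━━━━━━━━━━
                  ┃ Sokoban      ┃ FileBrowser    
                  ┠──────────────┠────────────────
                  ┃███████       ┃> [-] repo/     
                  ┃█  ◎  █       ┃    main.txt    
                  ┃█◎  □ █       ┃    [+] lib/    
                  ┃█ @█  █       ┃    [+] build/  
                  ┃█□██  █       ┃    [+] config/ 
                  ┃█  █  █       ┃    package.json
                  ┃█     █       ┃                
                  ┃███████       ┃                
                  ┃Moves: 1  0/2 ┃                
                  ┃              ┃                
                  ┃              ┃                


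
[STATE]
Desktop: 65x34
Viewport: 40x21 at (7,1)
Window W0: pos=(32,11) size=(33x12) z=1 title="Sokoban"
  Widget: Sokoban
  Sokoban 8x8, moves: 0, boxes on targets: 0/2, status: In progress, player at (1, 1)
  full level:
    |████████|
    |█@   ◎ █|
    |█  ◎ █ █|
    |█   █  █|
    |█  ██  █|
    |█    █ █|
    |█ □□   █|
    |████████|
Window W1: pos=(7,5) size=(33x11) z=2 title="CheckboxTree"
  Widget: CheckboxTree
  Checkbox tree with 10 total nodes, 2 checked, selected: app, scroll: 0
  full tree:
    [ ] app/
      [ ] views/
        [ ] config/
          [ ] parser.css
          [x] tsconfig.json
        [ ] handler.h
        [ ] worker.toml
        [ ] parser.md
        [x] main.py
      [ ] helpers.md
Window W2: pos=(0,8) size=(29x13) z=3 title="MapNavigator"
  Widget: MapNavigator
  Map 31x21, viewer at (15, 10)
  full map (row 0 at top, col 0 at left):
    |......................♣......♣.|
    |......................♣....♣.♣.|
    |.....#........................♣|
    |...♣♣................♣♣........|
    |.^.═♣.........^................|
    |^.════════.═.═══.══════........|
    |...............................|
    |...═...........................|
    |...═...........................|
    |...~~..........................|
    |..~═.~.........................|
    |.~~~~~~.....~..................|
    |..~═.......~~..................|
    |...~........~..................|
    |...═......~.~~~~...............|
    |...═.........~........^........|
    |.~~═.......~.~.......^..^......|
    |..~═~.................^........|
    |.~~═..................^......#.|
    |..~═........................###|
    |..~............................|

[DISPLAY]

                                        
                                        
                                        
                                        
┏━━━━━━━━━━━━━━━━━━━━━━━━━━━━━━━┓       
┃ CheckboxTree                  ┃       
┠───────────────────────────────┨       
━━━━━━━━━━━━━━━━━━━━━┓          ┃       
vigator              ┃          ┃       
─────────────────────┨          ┃       
.....................┃          ┃━━━━━━━
.....................┃son       ┃n      
.....................┃          ┃───────
.....................┃          ┃█      
.......@.............┃━━━━━━━━━━┛█      
....~................┃   ┃█  ◎ █ █      
...~~................┃   ┃█   █  █      
....~................┃   ┃█  ██  █      
..~.~~~~.............┃   ┃█    █ █      
━━━━━━━━━━━━━━━━━━━━━┛   ┃█ □□   █      
                         ┃████████      


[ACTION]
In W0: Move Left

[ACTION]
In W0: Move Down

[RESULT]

                                        
                                        
                                        
                                        
┏━━━━━━━━━━━━━━━━━━━━━━━━━━━━━━━┓       
┃ CheckboxTree                  ┃       
┠───────────────────────────────┨       
━━━━━━━━━━━━━━━━━━━━━┓          ┃       
vigator              ┃          ┃       
─────────────────────┨          ┃       
.....................┃          ┃━━━━━━━
.....................┃son       ┃n      
.....................┃          ┃───────
.....................┃          ┃█      
.......@.............┃━━━━━━━━━━┛█      
....~................┃   ┃█@ ◎ █ █      
...~~................┃   ┃█   █  █      
....~................┃   ┃█  ██  █      
..~.~~~~.............┃   ┃█    █ █      
━━━━━━━━━━━━━━━━━━━━━┛   ┃█ □□   █      
                         ┃████████      


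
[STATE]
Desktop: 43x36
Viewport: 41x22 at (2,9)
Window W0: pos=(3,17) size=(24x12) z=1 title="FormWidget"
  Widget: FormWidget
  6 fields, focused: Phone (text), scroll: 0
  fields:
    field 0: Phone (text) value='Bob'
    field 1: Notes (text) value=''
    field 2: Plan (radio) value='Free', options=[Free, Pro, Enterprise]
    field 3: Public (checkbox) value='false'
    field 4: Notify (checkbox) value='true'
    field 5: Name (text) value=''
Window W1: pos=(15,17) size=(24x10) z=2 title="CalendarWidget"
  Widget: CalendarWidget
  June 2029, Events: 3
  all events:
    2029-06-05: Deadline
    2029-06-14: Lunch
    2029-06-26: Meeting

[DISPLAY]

                                         
                                         
                                         
                                         
                                         
                                         
                                         
                                         
 ┏━━━━━━━━━━━┏━━━━━━━━━━━━━━━━━━━━━━┓    
 ┃ FormWidget┃ CalendarWidget       ┃    
 ┠───────────┠──────────────────────┨    
 ┃> Phone:   ┃      June 2029       ┃    
 ┃  Notes:   ┃Mo Tu We Th Fr Sa Su  ┃    
 ┃  Plan:    ┃             1  2  3  ┃    
 ┃  Public:  ┃ 4  5*  6  7  8  9 10 ┃    
 ┃  Notify:  ┃11 12 13 14* 15 16 17 ┃    
 ┃  Name:    ┃18 19 20 21 22 23 24  ┃    
 ┃           ┗━━━━━━━━━━━━━━━━━━━━━━┛    
 ┃                      ┃                
 ┗━━━━━━━━━━━━━━━━━━━━━━┛                
                                         
                                         


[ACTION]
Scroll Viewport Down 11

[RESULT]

                                         
                                         
                                         
 ┏━━━━━━━━━━━┏━━━━━━━━━━━━━━━━━━━━━━┓    
 ┃ FormWidget┃ CalendarWidget       ┃    
 ┠───────────┠──────────────────────┨    
 ┃> Phone:   ┃      June 2029       ┃    
 ┃  Notes:   ┃Mo Tu We Th Fr Sa Su  ┃    
 ┃  Plan:    ┃             1  2  3  ┃    
 ┃  Public:  ┃ 4  5*  6  7  8  9 10 ┃    
 ┃  Notify:  ┃11 12 13 14* 15 16 17 ┃    
 ┃  Name:    ┃18 19 20 21 22 23 24  ┃    
 ┃           ┗━━━━━━━━━━━━━━━━━━━━━━┛    
 ┃                      ┃                
 ┗━━━━━━━━━━━━━━━━━━━━━━┛                
                                         
                                         
                                         
                                         
                                         
                                         
                                         


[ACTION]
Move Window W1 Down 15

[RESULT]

                                         
                                         
                                         
 ┏━━━━━━━━━━━━━━━━━━━━━━┓                
 ┃ FormWidget           ┃                
 ┠──────────────────────┨                
 ┃> Phone:      [Bob   ]┃                
 ┃  Notes:      [      ]┃                
 ┃  Plan:       (●) Free┃                
 ┃  Public:     [ ]     ┃                
 ┃  Notify:     [x]     ┃                
 ┃  Name:       [      ]┃                
 ┃           ┏━━━━━━━━━━━━━━━━━━━━━━┓    
 ┃           ┃ CalendarWidget       ┃    
 ┗━━━━━━━━━━━┠──────────────────────┨    
             ┃      June 2029       ┃    
             ┃Mo Tu We Th Fr Sa Su  ┃    
             ┃             1  2  3  ┃    
             ┃ 4  5*  6  7  8  9 10 ┃    
             ┃11 12 13 14* 15 16 17 ┃    
             ┃18 19 20 21 22 23 24  ┃    
             ┗━━━━━━━━━━━━━━━━━━━━━━┛    


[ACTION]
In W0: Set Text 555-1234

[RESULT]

                                         
                                         
                                         
 ┏━━━━━━━━━━━━━━━━━━━━━━┓                
 ┃ FormWidget           ┃                
 ┠──────────────────────┨                
 ┃> Phone:      [555-12]┃                
 ┃  Notes:      [      ]┃                
 ┃  Plan:       (●) Free┃                
 ┃  Public:     [ ]     ┃                
 ┃  Notify:     [x]     ┃                
 ┃  Name:       [      ]┃                
 ┃           ┏━━━━━━━━━━━━━━━━━━━━━━┓    
 ┃           ┃ CalendarWidget       ┃    
 ┗━━━━━━━━━━━┠──────────────────────┨    
             ┃      June 2029       ┃    
             ┃Mo Tu We Th Fr Sa Su  ┃    
             ┃             1  2  3  ┃    
             ┃ 4  5*  6  7  8  9 10 ┃    
             ┃11 12 13 14* 15 16 17 ┃    
             ┃18 19 20 21 22 23 24  ┃    
             ┗━━━━━━━━━━━━━━━━━━━━━━┛    


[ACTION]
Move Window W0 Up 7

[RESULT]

 ┃  Notes:      [      ]┃                
 ┃  Plan:       (●) Free┃                
 ┃  Public:     [ ]     ┃                
 ┃  Notify:     [x]     ┃                
 ┃  Name:       [      ]┃                
 ┃                      ┃                
 ┃                      ┃                
 ┗━━━━━━━━━━━━━━━━━━━━━━┛                
                                         
                                         
                                         
                                         
             ┏━━━━━━━━━━━━━━━━━━━━━━┓    
             ┃ CalendarWidget       ┃    
             ┠──────────────────────┨    
             ┃      June 2029       ┃    
             ┃Mo Tu We Th Fr Sa Su  ┃    
             ┃             1  2  3  ┃    
             ┃ 4  5*  6  7  8  9 10 ┃    
             ┃11 12 13 14* 15 16 17 ┃    
             ┃18 19 20 21 22 23 24  ┃    
             ┗━━━━━━━━━━━━━━━━━━━━━━┛    


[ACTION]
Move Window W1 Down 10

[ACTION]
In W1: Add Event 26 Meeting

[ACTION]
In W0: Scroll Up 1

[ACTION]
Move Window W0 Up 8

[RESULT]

                                         
                                         
                                         
                                         
                                         
                                         
                                         
                                         
                                         
                                         
                                         
                                         
             ┏━━━━━━━━━━━━━━━━━━━━━━┓    
             ┃ CalendarWidget       ┃    
             ┠──────────────────────┨    
             ┃      June 2029       ┃    
             ┃Mo Tu We Th Fr Sa Su  ┃    
             ┃             1  2  3  ┃    
             ┃ 4  5*  6  7  8  9 10 ┃    
             ┃11 12 13 14* 15 16 17 ┃    
             ┃18 19 20 21 22 23 24  ┃    
             ┗━━━━━━━━━━━━━━━━━━━━━━┛    


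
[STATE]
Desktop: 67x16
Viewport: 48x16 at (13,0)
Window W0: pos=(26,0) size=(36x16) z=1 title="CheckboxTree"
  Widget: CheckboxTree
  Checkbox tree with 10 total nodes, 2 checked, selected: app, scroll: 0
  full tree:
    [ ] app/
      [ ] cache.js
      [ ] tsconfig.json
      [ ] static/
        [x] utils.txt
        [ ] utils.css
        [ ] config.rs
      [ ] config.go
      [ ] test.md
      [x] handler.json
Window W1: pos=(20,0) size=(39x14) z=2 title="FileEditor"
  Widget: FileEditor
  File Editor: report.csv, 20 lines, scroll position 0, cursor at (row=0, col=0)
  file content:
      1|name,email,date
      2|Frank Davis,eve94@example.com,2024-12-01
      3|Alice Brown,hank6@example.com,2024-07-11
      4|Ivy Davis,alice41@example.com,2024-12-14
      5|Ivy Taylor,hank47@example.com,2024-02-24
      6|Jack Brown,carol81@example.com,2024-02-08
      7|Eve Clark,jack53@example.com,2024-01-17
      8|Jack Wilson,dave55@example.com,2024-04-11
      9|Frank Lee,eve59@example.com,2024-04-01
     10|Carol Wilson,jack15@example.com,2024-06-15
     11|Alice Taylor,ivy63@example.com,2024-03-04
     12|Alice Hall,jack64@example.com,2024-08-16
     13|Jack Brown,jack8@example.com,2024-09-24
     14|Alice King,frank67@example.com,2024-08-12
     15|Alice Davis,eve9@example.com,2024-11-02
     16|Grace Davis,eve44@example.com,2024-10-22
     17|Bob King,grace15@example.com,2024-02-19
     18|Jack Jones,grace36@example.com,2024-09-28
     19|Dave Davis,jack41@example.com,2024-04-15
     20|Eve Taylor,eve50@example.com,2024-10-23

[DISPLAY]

       ┏━━━━━━━━━━━━━━━━━━━━━━━━━━━━━━━━━━━━━┓━━
       ┃ FileEditor                          ┃  
       ┠─────────────────────────────────────┨──
       ┃█ame,email,date                     ▲┃  
       ┃Frank Davis,eve94@example.com,2024-1█┃  
       ┃Alice Brown,hank6@example.com,2024-0░┃  
       ┃Ivy Davis,alice41@example.com,2024-1░┃  
       ┃Ivy Taylor,hank47@example.com,2024-0░┃  
       ┃Jack Brown,carol81@example.com,2024-░┃  
       ┃Eve Clark,jack53@example.com,2024-01░┃  
       ┃Jack Wilson,dave55@example.com,2024-░┃  
       ┃Frank Lee,eve59@example.com,2024-04-░┃  
       ┃Carol Wilson,jack15@example.com,2024▼┃  
       ┗━━━━━━━━━━━━━━━━━━━━━━━━━━━━━━━━━━━━━┛  
             ┃                                  
             ┗━━━━━━━━━━━━━━━━━━━━━━━━━━━━━━━━━━


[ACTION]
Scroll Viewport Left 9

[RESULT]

                ┏━━━━━━━━━━━━━━━━━━━━━━━━━━━━━━━
                ┃ FileEditor                    
                ┠───────────────────────────────
                ┃█ame,email,date                
                ┃Frank Davis,eve94@example.com,2
                ┃Alice Brown,hank6@example.com,2
                ┃Ivy Davis,alice41@example.com,2
                ┃Ivy Taylor,hank47@example.com,2
                ┃Jack Brown,carol81@example.com,
                ┃Eve Clark,jack53@example.com,20
                ┃Jack Wilson,dave55@example.com,
                ┃Frank Lee,eve59@example.com,202
                ┃Carol Wilson,jack15@example.com
                ┗━━━━━━━━━━━━━━━━━━━━━━━━━━━━━━━
                      ┃                         
                      ┗━━━━━━━━━━━━━━━━━━━━━━━━━


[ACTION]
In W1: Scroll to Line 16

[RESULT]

                ┏━━━━━━━━━━━━━━━━━━━━━━━━━━━━━━━
                ┃ FileEditor                    
                ┠───────────────────────────────
                ┃Alice Taylor,ivy63@example.com,
                ┃Alice Hall,jack64@example.com,2
                ┃Jack Brown,jack8@example.com,20
                ┃Alice King,frank67@example.com,
                ┃Alice Davis,eve9@example.com,20
                ┃Grace Davis,eve44@example.com,2
                ┃Bob King,grace15@example.com,20
                ┃Jack Jones,grace36@example.com,
                ┃Dave Davis,jack41@example.com,2
                ┃Eve Taylor,eve50@example.com,20
                ┗━━━━━━━━━━━━━━━━━━━━━━━━━━━━━━━
                      ┃                         
                      ┗━━━━━━━━━━━━━━━━━━━━━━━━━


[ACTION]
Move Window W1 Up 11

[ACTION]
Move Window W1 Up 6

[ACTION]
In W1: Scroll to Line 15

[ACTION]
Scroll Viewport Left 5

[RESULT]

                    ┏━━━━━━━━━━━━━━━━━━━━━━━━━━━
                    ┃ FileEditor                
                    ┠───────────────────────────
                    ┃Alice Taylor,ivy63@example.
                    ┃Alice Hall,jack64@example.c
                    ┃Jack Brown,jack8@example.co
                    ┃Alice King,frank67@example.
                    ┃Alice Davis,eve9@example.co
                    ┃Grace Davis,eve44@example.c
                    ┃Bob King,grace15@example.co
                    ┃Jack Jones,grace36@example.
                    ┃Dave Davis,jack41@example.c
                    ┃Eve Taylor,eve50@example.co
                    ┗━━━━━━━━━━━━━━━━━━━━━━━━━━━
                          ┃                     
                          ┗━━━━━━━━━━━━━━━━━━━━━


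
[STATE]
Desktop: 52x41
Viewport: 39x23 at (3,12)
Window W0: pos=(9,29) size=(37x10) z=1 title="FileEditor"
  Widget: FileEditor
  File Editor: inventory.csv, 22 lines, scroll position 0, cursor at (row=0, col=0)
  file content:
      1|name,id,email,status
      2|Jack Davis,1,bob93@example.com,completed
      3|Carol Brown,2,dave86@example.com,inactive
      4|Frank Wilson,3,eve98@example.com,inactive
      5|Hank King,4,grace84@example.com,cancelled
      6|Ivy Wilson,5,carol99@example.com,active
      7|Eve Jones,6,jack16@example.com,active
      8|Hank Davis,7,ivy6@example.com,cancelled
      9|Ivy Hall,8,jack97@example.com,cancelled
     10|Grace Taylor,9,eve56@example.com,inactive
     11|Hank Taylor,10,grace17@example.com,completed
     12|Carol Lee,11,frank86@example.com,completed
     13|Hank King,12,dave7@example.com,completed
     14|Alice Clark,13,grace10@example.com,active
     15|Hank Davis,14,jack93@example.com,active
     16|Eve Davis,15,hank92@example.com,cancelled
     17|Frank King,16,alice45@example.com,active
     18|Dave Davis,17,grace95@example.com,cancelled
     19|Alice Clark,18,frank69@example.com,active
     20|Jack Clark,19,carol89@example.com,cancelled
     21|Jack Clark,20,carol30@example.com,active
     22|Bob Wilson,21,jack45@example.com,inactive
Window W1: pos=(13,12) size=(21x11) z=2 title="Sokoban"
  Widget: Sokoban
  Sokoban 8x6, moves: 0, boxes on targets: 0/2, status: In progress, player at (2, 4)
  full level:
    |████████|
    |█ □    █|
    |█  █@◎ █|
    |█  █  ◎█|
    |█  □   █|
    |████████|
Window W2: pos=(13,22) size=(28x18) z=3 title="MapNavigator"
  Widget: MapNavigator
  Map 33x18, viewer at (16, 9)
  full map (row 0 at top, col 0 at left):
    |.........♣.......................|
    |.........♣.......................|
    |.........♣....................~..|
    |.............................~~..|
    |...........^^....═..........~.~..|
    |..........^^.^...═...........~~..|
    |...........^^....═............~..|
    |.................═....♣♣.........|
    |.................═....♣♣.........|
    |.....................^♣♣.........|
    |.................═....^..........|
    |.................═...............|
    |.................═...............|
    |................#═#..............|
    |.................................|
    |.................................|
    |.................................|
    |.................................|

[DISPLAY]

          ┏━━━━━━━━━━━━━━━━━━━┓        
          ┃ Sokoban           ┃        
          ┠───────────────────┨        
          ┃████████           ┃        
          ┃█ □    █           ┃        
          ┃█  █@◎ █           ┃        
          ┃█  █  ◎█           ┃        
          ┃█  □   █           ┃        
          ┃████████           ┃        
          ┃Moves: 0  0/2      ┃        
          ┏━━━━━━━━━━━━━━━━━━━━━━━━━━┓ 
          ┃ MapNavigator             ┃ 
          ┠──────────────────────────┨ 
          ┃......♣...................┃ 
          ┃..........................┃ 
          ┃........^^....═..........~┃ 
          ┃.......^^.^...═...........┃ 
      ┏━━━┃........^^....═...........┃━
      ┃ Fi┃..............═....♣♣.....┃ 
      ┠───┃..............═....♣♣.....┃─
      ┃█am┃.............@....^♣♣.....┃ 
      ┃Jac┃..............═....^......┃c
      ┃Car┃..............═...........┃m


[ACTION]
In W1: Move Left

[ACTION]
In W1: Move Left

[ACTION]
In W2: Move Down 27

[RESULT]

          ┏━━━━━━━━━━━━━━━━━━━┓        
          ┃ Sokoban           ┃        
          ┠───────────────────┨        
          ┃████████           ┃        
          ┃█ □    █           ┃        
          ┃█  █@◎ █           ┃        
          ┃█  █  ◎█           ┃        
          ┃█  □   █           ┃        
          ┃████████           ┃        
          ┃Moves: 0  0/2      ┃        
          ┏━━━━━━━━━━━━━━━━━━━━━━━━━━┓ 
          ┃ MapNavigator             ┃ 
          ┠──────────────────────────┨ 
          ┃..............═....^......┃ 
          ┃..............═...........┃ 
          ┃..............═...........┃ 
          ┃.............#═#..........┃ 
      ┏━━━┃..........................┃━
      ┃ Fi┃..........................┃ 
      ┠───┃..........................┃─
      ┃█am┃.............@............┃ 
      ┃Jac┃                          ┃c
      ┃Car┃                          ┃m
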